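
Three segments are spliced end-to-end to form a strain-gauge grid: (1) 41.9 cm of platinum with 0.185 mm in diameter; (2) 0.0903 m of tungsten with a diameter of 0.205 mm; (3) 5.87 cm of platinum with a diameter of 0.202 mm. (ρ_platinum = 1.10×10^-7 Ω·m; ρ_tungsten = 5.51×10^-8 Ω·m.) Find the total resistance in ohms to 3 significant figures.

2.07 Ω

Seg 1: A = π(d/2)² = π(9.2500e-05 m)² = 2.688e-08 m²
R_1 = (1.10×10^-7)(0.419)/(2.688e-08) = 1.715 Ω
Seg 2: A = π(d/2)² = π(1.0250e-04 m)² = 3.301e-08 m²
R_2 = (5.51×10^-8)(0.0903)/(3.301e-08) = 0.1507 Ω
Seg 3: A = π(d/2)² = π(1.0100e-04 m)² = 3.205e-08 m²
R_3 = (1.10×10^-7)(0.0587)/(3.205e-08) = 0.2015 Ω
R_total = R_1 + R_2 + R_3 = 2.07 Ω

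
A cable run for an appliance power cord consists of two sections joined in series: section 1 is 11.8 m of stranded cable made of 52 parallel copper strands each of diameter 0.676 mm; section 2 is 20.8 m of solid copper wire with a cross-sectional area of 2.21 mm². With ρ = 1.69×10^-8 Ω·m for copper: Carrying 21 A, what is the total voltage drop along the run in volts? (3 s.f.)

Section 1: A_strand = π(3.3800e-04)² = 3.589e-07 m²; R₁ = ρL/(N·A_s) = (1.69×10^-8)(11.8)/(52×3.589e-07) = 0.01069 Ω
Section 2: A = 2.21 mm² = 2.210e-06 m²
R₂ = (1.69×10^-8)(20.8)/(2.210e-06) = 0.1591 Ω
R = R₁ + R₂ = 0.1697 Ω
V = IR = 21 × 0.1697 = 3.56 V

3.56 V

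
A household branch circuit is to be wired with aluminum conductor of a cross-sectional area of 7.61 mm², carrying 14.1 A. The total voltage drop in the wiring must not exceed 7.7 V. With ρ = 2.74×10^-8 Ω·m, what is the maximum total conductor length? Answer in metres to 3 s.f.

152 m

A = 7.61 mm² = 7.610e-06 m²
L_max = V_max·A/(1·ρI) = (7.7)(7.610e-06)/(2.74×10^-8×14.1) = 152 m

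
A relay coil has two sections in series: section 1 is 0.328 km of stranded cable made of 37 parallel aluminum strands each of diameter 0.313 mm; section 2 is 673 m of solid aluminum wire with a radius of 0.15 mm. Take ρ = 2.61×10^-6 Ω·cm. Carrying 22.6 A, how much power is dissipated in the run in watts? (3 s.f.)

1.28×10^5 W

ρ = 2.61×10^-6 Ω·cm = 2.61×10^-8 Ω·m
Section 1: A_strand = π(1.5650e-04)² = 7.694e-08 m²; R₁ = ρL/(N·A_s) = (2.61×10^-8)(328)/(37×7.694e-08) = 3.007 Ω
Section 2: A = πr² = π(1.5000e-04 m)² = 7.069e-08 m²
R₂ = (2.61×10^-8)(673)/(7.069e-08) = 248.5 Ω
R = R₁ + R₂ = 251.5 Ω
P = I²R = (22.6)² × 251.5 = 1.28×10^5 W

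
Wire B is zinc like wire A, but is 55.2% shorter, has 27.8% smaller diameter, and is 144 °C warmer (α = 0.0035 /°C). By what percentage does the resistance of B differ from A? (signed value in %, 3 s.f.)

29.3%

R ∝ ρL/d² with ρ ∝ (1+αΔT), so R_B/R_A = (1 − 55.2/100) × (1 − 27.8/100)⁻² × (1 + 0.0035×144)
= 0.448 × 1.918 × 1.504 = 1.293
(R_B − R_A)/R_A = 1.293 − 1 = 29.3%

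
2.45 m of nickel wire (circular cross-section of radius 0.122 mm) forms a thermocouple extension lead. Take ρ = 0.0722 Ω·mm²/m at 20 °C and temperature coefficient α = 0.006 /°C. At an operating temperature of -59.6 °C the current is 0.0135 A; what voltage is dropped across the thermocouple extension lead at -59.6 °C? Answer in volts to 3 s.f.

0.0267 V

ρ = 0.0722 Ω·mm²/m = 7.22×10^-8 Ω·m
A = πr² = π(1.2200e-04 m)² = 4.676e-08 m²
R₍20₎ = ρL/A = (7.22×10^-8)(2.45)/(4.676e-08) = 3.783 Ω
R₍-59.6₎ = R₍20₎(1 + αΔT) = 3.783 × (1 + 0.006×-79.6) = 1.976 Ω
V = IR = 0.0135 × 1.976 = 0.0267 V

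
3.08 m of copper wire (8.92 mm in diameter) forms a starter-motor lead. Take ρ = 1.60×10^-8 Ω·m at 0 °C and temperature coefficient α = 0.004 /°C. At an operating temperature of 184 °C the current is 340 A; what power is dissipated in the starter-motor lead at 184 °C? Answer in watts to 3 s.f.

A = π(d/2)² = π(4.4600e-03 m)² = 6.249e-05 m²
R₍0₎ = ρL/A = (1.60×10^-8)(3.08)/(6.249e-05) = 7.886×10^-4 Ω
R₍184₎ = R₍0₎(1 + αΔT) = 7.886×10^-4 × (1 + 0.004×184) = 0.001369 Ω
P = I²R = (340)² × 0.001369 = 158 W

158 W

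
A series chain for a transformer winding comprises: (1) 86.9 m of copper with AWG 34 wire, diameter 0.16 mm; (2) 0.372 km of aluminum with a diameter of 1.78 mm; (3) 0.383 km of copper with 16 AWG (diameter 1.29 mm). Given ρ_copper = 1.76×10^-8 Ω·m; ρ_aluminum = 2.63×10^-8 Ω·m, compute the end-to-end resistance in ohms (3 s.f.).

85.2 Ω

Seg 1: A = π(0.16/2 mm)² = π(8.0000e-05 m)² = 2.011e-08 m²
R_1 = (1.76×10^-8)(86.9)/(2.011e-08) = 76.07 Ω
Seg 2: A = π(d/2)² = π(8.9000e-04 m)² = 2.488e-06 m²
R_2 = (2.63×10^-8)(372)/(2.488e-06) = 3.932 Ω
Seg 3: A = π(1.29/2 mm)² = π(6.4500e-04 m)² = 1.307e-06 m²
R_3 = (1.76×10^-8)(383)/(1.307e-06) = 5.158 Ω
R_total = R_1 + R_2 + R_3 = 85.2 Ω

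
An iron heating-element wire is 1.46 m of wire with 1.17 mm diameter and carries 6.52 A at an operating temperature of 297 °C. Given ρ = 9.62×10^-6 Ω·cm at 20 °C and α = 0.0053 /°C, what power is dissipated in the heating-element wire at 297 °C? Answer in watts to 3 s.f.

ρ = 9.62×10^-6 Ω·cm = 9.62×10^-8 Ω·m
A = π(d/2)² = π(5.8500e-04 m)² = 1.075e-06 m²
R₍20₎ = ρL/A = (9.62×10^-8)(1.46)/(1.075e-06) = 0.1306 Ω
R₍297₎ = R₍20₎(1 + αΔT) = 0.1306 × (1 + 0.0053×277) = 0.3224 Ω
P = I²R = (6.52)² × 0.3224 = 13.7 W

13.7 W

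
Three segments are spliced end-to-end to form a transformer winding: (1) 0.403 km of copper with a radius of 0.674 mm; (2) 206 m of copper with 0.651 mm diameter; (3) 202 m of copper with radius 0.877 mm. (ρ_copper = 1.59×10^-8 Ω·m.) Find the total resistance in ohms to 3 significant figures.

Seg 1: A = πr² = π(6.7400e-04 m)² = 1.427e-06 m²
R_1 = (1.59×10^-8)(403)/(1.427e-06) = 4.49 Ω
Seg 2: A = π(d/2)² = π(3.2550e-04 m)² = 3.329e-07 m²
R_2 = (1.59×10^-8)(206)/(3.329e-07) = 9.84 Ω
Seg 3: A = πr² = π(8.7700e-04 m)² = 2.416e-06 m²
R_3 = (1.59×10^-8)(202)/(2.416e-06) = 1.329 Ω
R_total = R_1 + R_2 + R_3 = 15.7 Ω

15.7 Ω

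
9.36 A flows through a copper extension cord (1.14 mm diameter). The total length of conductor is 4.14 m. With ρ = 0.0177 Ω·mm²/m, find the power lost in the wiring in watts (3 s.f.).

6.29 W

ρ = 0.0177 Ω·mm²/m = 1.77×10^-8 Ω·m
A = π(d/2)² = π(5.7000e-04 m)² = 1.021e-06 m²
R = ρL/A = (1.77×10^-8)(4.14)/(1.021e-06) = 0.07179 Ω
P = I²R = (9.36)² × 0.07179 = 6.29 W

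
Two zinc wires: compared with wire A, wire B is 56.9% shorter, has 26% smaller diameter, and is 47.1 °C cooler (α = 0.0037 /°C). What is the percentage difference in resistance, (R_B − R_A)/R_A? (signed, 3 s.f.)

-35.0%

R ∝ ρL/d² with ρ ∝ (1+αΔT), so R_B/R_A = (1 − 56.9/100) × (1 − 26/100)⁻² × (1 − 0.0037×47.1)
= 0.431 × 1.826 × 0.8257 = 0.6499
(R_B − R_A)/R_A = 0.6499 − 1 = -35.0%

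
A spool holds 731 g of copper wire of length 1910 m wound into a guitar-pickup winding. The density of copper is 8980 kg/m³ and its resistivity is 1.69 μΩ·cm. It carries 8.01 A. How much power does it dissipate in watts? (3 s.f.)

48600 W

ρ = 1.69 μΩ·cm = 1.69×10^-8 Ω·m
A = m/(density·L) = 0.731/(8980×1910) = 4.2619e-08 m²
R = ρL/A = (1.69×10^-8)(1910)/(4.2619e-08) = 757.4 Ω
P = I²R = (8.01)² × 757.4 = 48600 W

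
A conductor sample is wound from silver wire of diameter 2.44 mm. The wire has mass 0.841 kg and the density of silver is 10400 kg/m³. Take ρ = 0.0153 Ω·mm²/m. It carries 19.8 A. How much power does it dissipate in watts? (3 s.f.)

22.2 W

ρ = 0.0153 Ω·mm²/m = 1.53×10^-8 Ω·m
A = π(d/2)² = π(1.2200e-03 m)² = 4.6759e-06 m²
L = m/(density·A) = 0.841/(10400×4.6759e-06) = 17.29 m
R = ρL/A = (1.53×10^-8)(17.29)/(4.6759e-06) = 0.05659 Ω
P = I²R = (19.8)² × 0.05659 = 22.2 W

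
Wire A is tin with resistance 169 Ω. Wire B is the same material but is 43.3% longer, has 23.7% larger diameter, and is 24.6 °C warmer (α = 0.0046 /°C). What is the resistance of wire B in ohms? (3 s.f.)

176 Ω

R ∝ ρL/d² with ρ ∝ (1+αΔT), so R_B/R_A = (1 + 43.3/100) × (1 + 23.7/100)⁻² × (1 + 0.0046×24.6)
= 1.433 × 0.6535 × 1.113 = 1.042
R_B = 1.042 × 169 = 176 Ω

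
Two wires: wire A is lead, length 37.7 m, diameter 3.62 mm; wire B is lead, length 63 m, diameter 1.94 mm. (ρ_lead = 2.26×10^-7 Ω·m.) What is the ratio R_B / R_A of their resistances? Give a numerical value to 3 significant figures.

5.82

R ∝ ρL/d², so R_B/R_A = (L_B/L_A) × (d_A/d_B)²
= (63/37.7) × (3.62/1.94)² = 5.82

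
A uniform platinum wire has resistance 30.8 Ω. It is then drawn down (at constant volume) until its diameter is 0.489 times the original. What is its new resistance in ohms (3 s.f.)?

539 Ω

Volume constant ⇒ L' = L/r² with r = 0.489. R' = ρL'/A' = ρ(L/r²)/(πr²d₀²/4) = R/r⁴.
R' = 17.49 × 30.8 = 539 Ω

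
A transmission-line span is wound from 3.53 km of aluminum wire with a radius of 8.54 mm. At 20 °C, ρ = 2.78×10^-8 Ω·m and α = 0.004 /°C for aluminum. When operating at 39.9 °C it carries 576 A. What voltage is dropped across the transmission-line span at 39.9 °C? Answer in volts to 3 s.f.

A = πr² = π(8.5400e-03 m)² = 2.291e-04 m²
R₍20₎ = ρL/A = (2.78×10^-8)(3530)/(2.291e-04) = 0.4283 Ω
R₍39.9₎ = R₍20₎(1 + αΔT) = 0.4283 × (1 + 0.004×19.9) = 0.4624 Ω
V = IR = 576 × 0.4624 = 266 V

266 V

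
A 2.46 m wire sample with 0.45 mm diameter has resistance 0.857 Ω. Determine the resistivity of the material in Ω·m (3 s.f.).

5.54×10^-8 Ω·m

A = π(d/2)² = π(2.2500e-04 m)² = 1.590e-07 m²
ρ = RA/L = (0.857)(1.590e-07)/(2.46) = 5.54×10^-8 Ω·m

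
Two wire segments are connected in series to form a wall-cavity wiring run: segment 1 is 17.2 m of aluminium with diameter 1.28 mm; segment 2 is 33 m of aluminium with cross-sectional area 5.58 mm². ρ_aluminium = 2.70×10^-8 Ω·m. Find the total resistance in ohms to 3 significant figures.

0.521 Ω

Segment 1: A = π(d/2)² = π(6.4000e-04 m)² = 1.287e-06 m²
R₁ = ρL/A = (2.70×10^-8)(17.2)/(1.287e-06) = 0.3609 Ω
Segment 2: A = 5.58 mm² = 5.580e-06 m²
R₂ = (2.70×10^-8)(33)/(5.580e-06) = 0.1597 Ω
R = R₁ + R₂ = 0.521 Ω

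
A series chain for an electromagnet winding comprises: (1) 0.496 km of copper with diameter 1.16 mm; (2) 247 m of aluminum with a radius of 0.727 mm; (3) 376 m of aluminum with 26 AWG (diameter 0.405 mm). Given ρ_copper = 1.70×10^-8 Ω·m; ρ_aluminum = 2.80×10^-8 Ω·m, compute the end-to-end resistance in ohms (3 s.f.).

93.9 Ω

Seg 1: A = π(d/2)² = π(5.8000e-04 m)² = 1.057e-06 m²
R_1 = (1.70×10^-8)(496)/(1.057e-06) = 7.979 Ω
Seg 2: A = πr² = π(7.2700e-04 m)² = 1.660e-06 m²
R_2 = (2.80×10^-8)(247)/(1.660e-06) = 4.165 Ω
Seg 3: A = π(0.405/2 mm)² = π(2.0250e-04 m)² = 1.288e-07 m²
R_3 = (2.80×10^-8)(376)/(1.288e-07) = 81.72 Ω
R_total = R_1 + R_2 + R_3 = 93.9 Ω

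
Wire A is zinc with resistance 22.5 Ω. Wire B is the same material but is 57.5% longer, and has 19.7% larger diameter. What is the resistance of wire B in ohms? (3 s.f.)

24.7 Ω

R ∝ L/d², so R_B/R_A = (1 + 57.5/100) × (1 + 19.7/100)⁻²
= 1.575 × 0.6979 = 1.099
R_B = 1.099 × 22.5 = 24.7 Ω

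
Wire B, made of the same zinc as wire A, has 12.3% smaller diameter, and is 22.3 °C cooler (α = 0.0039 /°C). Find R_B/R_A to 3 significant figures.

1.19

R ∝ ρL/d² with ρ ∝ (1+αΔT), so R_B/R_A = (1 − 12.3/100)⁻² × (1 − 0.0039×22.3)
= 1.3 × 0.913 = 1.19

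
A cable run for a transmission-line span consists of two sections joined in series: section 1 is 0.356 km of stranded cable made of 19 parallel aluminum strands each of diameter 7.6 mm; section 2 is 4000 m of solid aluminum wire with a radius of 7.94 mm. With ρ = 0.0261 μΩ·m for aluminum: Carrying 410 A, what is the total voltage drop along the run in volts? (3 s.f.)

ρ = 0.0261 μΩ·m = 2.61×10^-8 Ω·m
Section 1: A_strand = π(3.8000e-03)² = 4.536e-05 m²; R₁ = ρL/(N·A_s) = (2.61×10^-8)(356)/(19×4.536e-05) = 0.01078 Ω
Section 2: A = πr² = π(7.9400e-03 m)² = 1.981e-04 m²
R₂ = (2.61×10^-8)(4000)/(1.981e-04) = 0.5271 Ω
R = R₁ + R₂ = 0.5379 Ω
V = IR = 410 × 0.5379 = 221 V

221 V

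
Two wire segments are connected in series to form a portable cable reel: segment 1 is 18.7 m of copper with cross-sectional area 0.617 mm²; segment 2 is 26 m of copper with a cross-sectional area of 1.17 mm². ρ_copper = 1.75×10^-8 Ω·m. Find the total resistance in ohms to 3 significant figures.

0.919 Ω

Segment 1: A = 0.617 mm² = 6.170e-07 m²
R₁ = ρL/A = (1.75×10^-8)(18.7)/(6.170e-07) = 0.5304 Ω
Segment 2: A = 1.17 mm² = 1.170e-06 m²
R₂ = (1.75×10^-8)(26)/(1.170e-06) = 0.3889 Ω
R = R₁ + R₂ = 0.919 Ω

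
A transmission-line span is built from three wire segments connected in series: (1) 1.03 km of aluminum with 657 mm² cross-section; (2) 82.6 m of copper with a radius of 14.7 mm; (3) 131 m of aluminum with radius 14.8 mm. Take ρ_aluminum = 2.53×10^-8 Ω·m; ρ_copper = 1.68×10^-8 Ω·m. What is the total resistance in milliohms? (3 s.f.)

Seg 1: A = 657 mm² = 6.570e-04 m²
R_1 = (2.53×10^-8)(1030)/(6.570e-04) = 0.03966 Ω
Seg 2: A = πr² = π(1.4700e-02 m)² = 6.789e-04 m²
R_2 = (1.68×10^-8)(82.6)/(6.789e-04) = 0.002044 Ω
Seg 3: A = πr² = π(1.4800e-02 m)² = 6.881e-04 m²
R_3 = (2.53×10^-8)(131)/(6.881e-04) = 0.004816 Ω
R_total = R_1 + R_2 + R_3 = 46.5 mΩ

46.5 mΩ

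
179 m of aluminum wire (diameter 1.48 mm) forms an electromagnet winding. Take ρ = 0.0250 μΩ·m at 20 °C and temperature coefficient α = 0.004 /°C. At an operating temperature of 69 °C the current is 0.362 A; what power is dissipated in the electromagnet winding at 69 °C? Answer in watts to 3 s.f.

0.408 W

ρ = 0.0250 μΩ·m = 2.50×10^-8 Ω·m
A = π(d/2)² = π(7.4000e-04 m)² = 1.720e-06 m²
R₍20₎ = ρL/A = (2.50×10^-8)(179)/(1.720e-06) = 2.601 Ω
R₍69₎ = R₍20₎(1 + αΔT) = 2.601 × (1 + 0.004×49) = 3.111 Ω
P = I²R = (0.362)² × 3.111 = 0.408 W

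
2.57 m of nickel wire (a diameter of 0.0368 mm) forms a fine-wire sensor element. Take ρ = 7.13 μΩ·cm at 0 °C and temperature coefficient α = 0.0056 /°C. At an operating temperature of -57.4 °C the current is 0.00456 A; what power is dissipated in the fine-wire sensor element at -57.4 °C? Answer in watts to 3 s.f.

ρ = 7.13 μΩ·cm = 7.13×10^-8 Ω·m
A = π(d/2)² = π(1.8400e-05 m)² = 1.064e-09 m²
R₍0₎ = ρL/A = (7.13×10^-8)(2.57)/(1.064e-09) = 172.3 Ω
R₍-57.4₎ = R₍0₎(1 + αΔT) = 172.3 × (1 + 0.0056×-57.4) = 116.9 Ω
P = I²R = (0.00456)² × 116.9 = 0.00243 W

0.00243 W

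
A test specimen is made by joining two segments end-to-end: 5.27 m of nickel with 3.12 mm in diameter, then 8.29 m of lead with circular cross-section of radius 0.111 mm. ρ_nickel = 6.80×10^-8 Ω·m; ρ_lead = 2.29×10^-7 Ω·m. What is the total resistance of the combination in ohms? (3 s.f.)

Segment 1: A = π(d/2)² = π(1.5600e-03 m)² = 7.645e-06 m²
R₁ = ρL/A = (6.80×10^-8)(5.27)/(7.645e-06) = 0.04687 Ω
Segment 2: A = πr² = π(1.1100e-04 m)² = 3.871e-08 m²
R₂ = (2.29×10^-7)(8.29)/(3.871e-08) = 49.04 Ω
R = R₁ + R₂ = 49.1 Ω

49.1 Ω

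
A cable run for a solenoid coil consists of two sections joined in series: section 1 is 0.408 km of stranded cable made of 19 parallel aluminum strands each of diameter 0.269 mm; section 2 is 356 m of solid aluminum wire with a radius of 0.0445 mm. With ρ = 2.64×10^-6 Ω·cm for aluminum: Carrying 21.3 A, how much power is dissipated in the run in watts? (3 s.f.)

6.90×10^5 W

ρ = 2.64×10^-6 Ω·cm = 2.64×10^-8 Ω·m
Section 1: A_strand = π(1.3450e-04)² = 5.683e-08 m²; R₁ = ρL/(N·A_s) = (2.64×10^-8)(408)/(19×5.683e-08) = 9.975 Ω
Section 2: A = πr² = π(4.4500e-05 m)² = 6.221e-09 m²
R₂ = (2.64×10^-8)(356)/(6.221e-09) = 1511 Ω
R = R₁ + R₂ = 1521 Ω
P = I²R = (21.3)² × 1521 = 6.90×10^5 W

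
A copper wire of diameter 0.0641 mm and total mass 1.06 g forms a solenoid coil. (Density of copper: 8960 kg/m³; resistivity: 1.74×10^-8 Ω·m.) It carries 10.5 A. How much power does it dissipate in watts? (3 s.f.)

A = π(d/2)² = π(3.2050e-05 m)² = 3.2271e-09 m²
L = m/(density·A) = 0.00106/(8960×3.2271e-09) = 36.66 m
R = ρL/A = (1.74×10^-8)(36.66)/(3.2271e-09) = 197.7 Ω
P = I²R = (10.5)² × 197.7 = 21800 W

21800 W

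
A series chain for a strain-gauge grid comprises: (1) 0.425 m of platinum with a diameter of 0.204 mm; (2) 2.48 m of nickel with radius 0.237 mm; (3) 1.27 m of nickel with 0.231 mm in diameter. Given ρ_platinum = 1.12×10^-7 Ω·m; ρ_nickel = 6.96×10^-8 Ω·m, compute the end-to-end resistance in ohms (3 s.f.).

Seg 1: A = π(d/2)² = π(1.0200e-04 m)² = 3.269e-08 m²
R_1 = (1.12×10^-7)(0.425)/(3.269e-08) = 1.456 Ω
Seg 2: A = πr² = π(2.3700e-04 m)² = 1.765e-07 m²
R_2 = (6.96×10^-8)(2.48)/(1.765e-07) = 0.9782 Ω
Seg 3: A = π(d/2)² = π(1.1550e-04 m)² = 4.191e-08 m²
R_3 = (6.96×10^-8)(1.27)/(4.191e-08) = 2.109 Ω
R_total = R_1 + R_2 + R_3 = 4.54 Ω

4.54 Ω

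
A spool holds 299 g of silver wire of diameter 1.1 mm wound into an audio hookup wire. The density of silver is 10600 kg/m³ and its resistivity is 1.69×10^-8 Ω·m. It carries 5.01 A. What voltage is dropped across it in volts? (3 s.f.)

2.64 V

A = π(d/2)² = π(5.5000e-04 m)² = 9.5033e-07 m²
L = m/(density·A) = 0.299/(10600×9.5033e-07) = 29.68 m
R = ρL/A = (1.69×10^-8)(29.68)/(9.5033e-07) = 0.5278 Ω
V = IR = 5.01 × 0.5278 = 2.64 V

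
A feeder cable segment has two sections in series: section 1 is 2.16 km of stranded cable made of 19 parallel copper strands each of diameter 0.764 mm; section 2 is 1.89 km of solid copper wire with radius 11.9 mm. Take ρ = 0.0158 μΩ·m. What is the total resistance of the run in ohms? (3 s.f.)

3.99 Ω

ρ = 0.0158 μΩ·m = 1.58×10^-8 Ω·m
Section 1: A_strand = π(3.8200e-04)² = 4.584e-07 m²; R₁ = ρL/(N·A_s) = (1.58×10^-8)(2160)/(19×4.584e-07) = 3.918 Ω
Section 2: A = πr² = π(1.1900e-02 m)² = 4.449e-04 m²
R₂ = (1.58×10^-8)(1890)/(4.449e-04) = 0.06712 Ω
R = R₁ + R₂ = 3.99 Ω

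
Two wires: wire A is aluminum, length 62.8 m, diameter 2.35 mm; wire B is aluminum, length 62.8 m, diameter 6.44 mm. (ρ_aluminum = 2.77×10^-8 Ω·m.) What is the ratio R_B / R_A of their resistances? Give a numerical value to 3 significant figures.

0.133

R ∝ ρL/d², so R_B/R_A = (d_A/d_B)²
= (2.35/6.44)² = 0.133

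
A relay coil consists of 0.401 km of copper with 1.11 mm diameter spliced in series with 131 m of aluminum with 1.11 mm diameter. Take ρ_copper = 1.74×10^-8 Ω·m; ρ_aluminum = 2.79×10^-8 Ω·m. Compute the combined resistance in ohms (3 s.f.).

11.0 Ω

Segment 1: A = π(d/2)² = π(5.5500e-04 m)² = 9.677e-07 m²
R₁ = ρL/A = (1.74×10^-8)(401)/(9.677e-07) = 7.21 Ω
R₂ = (2.79×10^-8)(131)/(9.677e-07) = 3.777 Ω
R = R₁ + R₂ = 11.0 Ω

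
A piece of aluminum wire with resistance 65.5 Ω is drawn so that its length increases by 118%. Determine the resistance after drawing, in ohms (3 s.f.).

311 Ω

k = 1 + 118/100 = 2.18; volume constant ⇒ A' = A/k, so R' = k²R.
R' = 4.752 × 65.5 = 311 Ω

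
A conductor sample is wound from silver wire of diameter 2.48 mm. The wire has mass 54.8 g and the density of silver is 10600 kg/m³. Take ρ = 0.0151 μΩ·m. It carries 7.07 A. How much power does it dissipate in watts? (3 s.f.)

ρ = 0.0151 μΩ·m = 1.51×10^-8 Ω·m
A = π(d/2)² = π(1.2400e-03 m)² = 4.8305e-06 m²
L = m/(density·A) = 0.0548/(10600×4.8305e-06) = 1.07 m
R = ρL/A = (1.51×10^-8)(1.07)/(4.8305e-06) = 0.003346 Ω
P = I²R = (7.07)² × 0.003346 = 0.167 W

0.167 W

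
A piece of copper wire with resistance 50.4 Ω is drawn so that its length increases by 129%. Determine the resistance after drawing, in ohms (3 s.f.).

264 Ω

k = 1 + 129/100 = 2.29; volume constant ⇒ A' = A/k, so R' = k²R.
R' = 5.244 × 50.4 = 264 Ω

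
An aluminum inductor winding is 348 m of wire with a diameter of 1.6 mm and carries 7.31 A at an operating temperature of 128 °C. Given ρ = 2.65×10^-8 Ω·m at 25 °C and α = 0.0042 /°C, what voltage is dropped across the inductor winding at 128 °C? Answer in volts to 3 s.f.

48.0 V

A = π(d/2)² = π(8.0000e-04 m)² = 2.011e-06 m²
R₍25₎ = ρL/A = (2.65×10^-8)(348)/(2.011e-06) = 4.587 Ω
R₍128₎ = R₍25₎(1 + αΔT) = 4.587 × (1 + 0.0042×103) = 6.571 Ω
V = IR = 7.31 × 6.571 = 48.0 V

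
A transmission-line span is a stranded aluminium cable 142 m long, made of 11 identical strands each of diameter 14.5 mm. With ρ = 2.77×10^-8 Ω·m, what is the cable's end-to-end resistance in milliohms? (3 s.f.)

A_strand = π(7.2500e-03 m)² = 1.651e-04 m²
R_strand = ρL/A = (2.77×10^-8)(142)/(1.651e-04) = 0.02382 Ω
R_total = R_strand/N = 0.02382/11 = 2.17 mΩ

2.17 mΩ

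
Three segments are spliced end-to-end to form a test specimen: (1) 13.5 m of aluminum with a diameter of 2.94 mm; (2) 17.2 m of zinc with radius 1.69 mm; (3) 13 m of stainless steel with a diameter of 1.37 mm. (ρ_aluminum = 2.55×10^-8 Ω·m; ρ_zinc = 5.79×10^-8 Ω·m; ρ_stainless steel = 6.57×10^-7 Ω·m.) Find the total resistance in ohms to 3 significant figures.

Seg 1: A = π(d/2)² = π(1.4700e-03 m)² = 6.789e-06 m²
R_1 = (2.55×10^-8)(13.5)/(6.789e-06) = 0.05071 Ω
Seg 2: A = πr² = π(1.6900e-03 m)² = 8.973e-06 m²
R_2 = (5.79×10^-8)(17.2)/(8.973e-06) = 0.111 Ω
Seg 3: A = π(d/2)² = π(6.8500e-04 m)² = 1.474e-06 m²
R_3 = (6.57×10^-7)(13)/(1.474e-06) = 5.794 Ω
R_total = R_1 + R_2 + R_3 = 5.96 Ω

5.96 Ω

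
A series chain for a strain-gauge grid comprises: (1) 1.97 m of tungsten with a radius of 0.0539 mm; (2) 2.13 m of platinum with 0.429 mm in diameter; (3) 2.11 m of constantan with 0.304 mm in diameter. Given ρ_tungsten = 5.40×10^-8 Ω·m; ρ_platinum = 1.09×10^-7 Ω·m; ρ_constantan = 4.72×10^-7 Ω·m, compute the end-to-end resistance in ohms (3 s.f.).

27.0 Ω

Seg 1: A = πr² = π(5.3900e-05 m)² = 9.127e-09 m²
R_1 = (5.40×10^-8)(1.97)/(9.127e-09) = 11.66 Ω
Seg 2: A = π(d/2)² = π(2.1450e-04 m)² = 1.445e-07 m²
R_2 = (1.09×10^-7)(2.13)/(1.445e-07) = 1.606 Ω
Seg 3: A = π(d/2)² = π(1.5200e-04 m)² = 7.258e-08 m²
R_3 = (4.72×10^-7)(2.11)/(7.258e-08) = 13.72 Ω
R_total = R_1 + R_2 + R_3 = 27.0 Ω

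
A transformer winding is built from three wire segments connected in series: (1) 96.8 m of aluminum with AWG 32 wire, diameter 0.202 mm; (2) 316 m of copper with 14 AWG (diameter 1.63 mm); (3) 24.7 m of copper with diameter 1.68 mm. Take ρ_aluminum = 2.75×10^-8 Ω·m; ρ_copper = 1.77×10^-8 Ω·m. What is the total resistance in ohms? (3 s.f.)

Seg 1: A = π(0.202/2 mm)² = π(1.0100e-04 m)² = 3.205e-08 m²
R_1 = (2.75×10^-8)(96.8)/(3.205e-08) = 83.06 Ω
Seg 2: A = π(1.63/2 mm)² = π(8.1500e-04 m)² = 2.087e-06 m²
R_2 = (1.77×10^-8)(316)/(2.087e-06) = 2.68 Ω
Seg 3: A = π(d/2)² = π(8.4000e-04 m)² = 2.217e-06 m²
R_3 = (1.77×10^-8)(24.7)/(2.217e-06) = 0.1972 Ω
R_total = R_1 + R_2 + R_3 = 85.9 Ω

85.9 Ω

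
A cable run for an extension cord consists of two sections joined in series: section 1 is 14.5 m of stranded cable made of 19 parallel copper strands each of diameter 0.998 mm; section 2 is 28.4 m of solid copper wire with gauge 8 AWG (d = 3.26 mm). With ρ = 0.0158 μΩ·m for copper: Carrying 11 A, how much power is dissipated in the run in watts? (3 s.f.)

8.37 W

ρ = 0.0158 μΩ·m = 1.58×10^-8 Ω·m
Section 1: A_strand = π(4.9900e-04)² = 7.823e-07 m²; R₁ = ρL/(N·A_s) = (1.58×10^-8)(14.5)/(19×7.823e-07) = 0.01541 Ω
Section 2: A = π(3.26/2 mm)² = π(1.6300e-03 m)² = 8.347e-06 m²
R₂ = (1.58×10^-8)(28.4)/(8.347e-06) = 0.05376 Ω
R = R₁ + R₂ = 0.06917 Ω
P = I²R = (11)² × 0.06917 = 8.37 W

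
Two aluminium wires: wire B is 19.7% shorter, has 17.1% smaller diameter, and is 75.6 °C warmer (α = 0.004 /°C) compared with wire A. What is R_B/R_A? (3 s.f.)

R ∝ ρL/d² with ρ ∝ (1+αΔT), so R_B/R_A = (1 − 19.7/100) × (1 − 17.1/100)⁻² × (1 + 0.004×75.6)
= 0.803 × 1.455 × 1.302 = 1.52

1.52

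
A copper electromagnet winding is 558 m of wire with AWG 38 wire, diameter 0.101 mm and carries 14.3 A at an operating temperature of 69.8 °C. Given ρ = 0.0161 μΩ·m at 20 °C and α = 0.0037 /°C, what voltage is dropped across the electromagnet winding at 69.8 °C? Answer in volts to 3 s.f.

ρ = 0.0161 μΩ·m = 1.61×10^-8 Ω·m
A = π(0.101/2 mm)² = π(5.0500e-05 m)² = 8.012e-09 m²
R₍20₎ = ρL/A = (1.61×10^-8)(558)/(8.012e-09) = 1121 Ω
R₍69.8₎ = R₍20₎(1 + αΔT) = 1121 × (1 + 0.0037×49.8) = 1328 Ω
V = IR = 14.3 × 1328 = 19000 V

19000 V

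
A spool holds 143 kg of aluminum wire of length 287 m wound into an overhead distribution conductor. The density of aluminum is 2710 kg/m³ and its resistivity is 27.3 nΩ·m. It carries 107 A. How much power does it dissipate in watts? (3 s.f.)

488 W

ρ = 27.3 nΩ·m = 2.73×10^-8 Ω·m
A = m/(density·L) = 143/(2710×287) = 1.8386e-04 m²
R = ρL/A = (2.73×10^-8)(287)/(1.8386e-04) = 0.04261 Ω
P = I²R = (107)² × 0.04261 = 488 W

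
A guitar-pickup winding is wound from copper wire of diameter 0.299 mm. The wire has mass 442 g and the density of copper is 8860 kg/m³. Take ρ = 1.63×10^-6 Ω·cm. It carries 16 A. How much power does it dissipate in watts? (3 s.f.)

42200 W

ρ = 1.63×10^-6 Ω·cm = 1.63×10^-8 Ω·m
A = π(d/2)² = π(1.4950e-04 m)² = 7.0215e-08 m²
L = m/(density·A) = 0.442/(8860×7.0215e-08) = 710.5 m
R = ρL/A = (1.63×10^-8)(710.5)/(7.0215e-08) = 164.9 Ω
P = I²R = (16)² × 164.9 = 42200 W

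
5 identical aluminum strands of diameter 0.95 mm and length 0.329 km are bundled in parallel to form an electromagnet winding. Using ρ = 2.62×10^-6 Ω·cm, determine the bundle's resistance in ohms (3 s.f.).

ρ = 2.62×10^-6 Ω·cm = 2.62×10^-8 Ω·m
A_strand = π(4.7500e-04 m)² = 7.088e-07 m²
R_strand = ρL/A = (2.62×10^-8)(329)/(7.088e-07) = 12.16 Ω
R_total = R_strand/N = 12.16/5 = 2.43 Ω

2.43 Ω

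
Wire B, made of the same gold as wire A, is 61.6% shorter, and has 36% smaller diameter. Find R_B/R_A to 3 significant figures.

0.938

R ∝ L/d², so R_B/R_A = (1 − 61.6/100) × (1 − 36/100)⁻²
= 0.384 × 2.441 = 0.938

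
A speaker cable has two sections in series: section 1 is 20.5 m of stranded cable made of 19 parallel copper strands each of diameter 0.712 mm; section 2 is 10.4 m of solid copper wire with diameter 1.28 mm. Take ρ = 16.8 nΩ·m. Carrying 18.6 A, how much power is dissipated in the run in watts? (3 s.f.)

62.7 W

ρ = 16.8 nΩ·m = 1.68×10^-8 Ω·m
Section 1: A_strand = π(3.5600e-04)² = 3.982e-07 m²; R₁ = ρL/(N·A_s) = (1.68×10^-8)(20.5)/(19×3.982e-07) = 0.04553 Ω
Section 2: A = π(d/2)² = π(6.4000e-04 m)² = 1.287e-06 m²
R₂ = (1.68×10^-8)(10.4)/(1.287e-06) = 0.1358 Ω
R = R₁ + R₂ = 0.1813 Ω
P = I²R = (18.6)² × 0.1813 = 62.7 W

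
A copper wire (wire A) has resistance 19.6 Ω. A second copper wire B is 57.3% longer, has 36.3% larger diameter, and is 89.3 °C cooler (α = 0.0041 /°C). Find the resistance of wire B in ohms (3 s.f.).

10.5 Ω

R ∝ ρL/d² with ρ ∝ (1+αΔT), so R_B/R_A = (1 + 57.3/100) × (1 + 36.3/100)⁻² × (1 − 0.0041×89.3)
= 1.573 × 0.5383 × 0.6339 = 0.5367
R_B = 0.5367 × 19.6 = 10.5 Ω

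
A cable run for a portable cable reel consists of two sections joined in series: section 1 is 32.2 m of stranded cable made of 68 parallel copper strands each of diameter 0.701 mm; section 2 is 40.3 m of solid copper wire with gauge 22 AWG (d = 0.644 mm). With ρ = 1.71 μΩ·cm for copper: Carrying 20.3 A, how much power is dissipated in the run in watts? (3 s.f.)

ρ = 1.71 μΩ·cm = 1.71×10^-8 Ω·m
Section 1: A_strand = π(3.5050e-04)² = 3.859e-07 m²; R₁ = ρL/(N·A_s) = (1.71×10^-8)(32.2)/(68×3.859e-07) = 0.02098 Ω
Section 2: A = π(0.644/2 mm)² = π(3.2200e-04 m)² = 3.257e-07 m²
R₂ = (1.71×10^-8)(40.3)/(3.257e-07) = 2.116 Ω
R = R₁ + R₂ = 2.137 Ω
P = I²R = (20.3)² × 2.137 = 880 W

880 W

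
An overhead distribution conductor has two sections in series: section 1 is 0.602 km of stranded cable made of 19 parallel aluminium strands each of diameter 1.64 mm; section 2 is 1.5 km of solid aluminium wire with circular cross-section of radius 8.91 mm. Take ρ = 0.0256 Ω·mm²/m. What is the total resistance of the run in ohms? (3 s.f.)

ρ = 0.0256 Ω·mm²/m = 2.56×10^-8 Ω·m
Section 1: A_strand = π(8.2000e-04)² = 2.112e-06 m²; R₁ = ρL/(N·A_s) = (2.56×10^-8)(602)/(19×2.112e-06) = 0.384 Ω
Section 2: A = πr² = π(8.9100e-03 m)² = 2.494e-04 m²
R₂ = (2.56×10^-8)(1500)/(2.494e-04) = 0.154 Ω
R = R₁ + R₂ = 0.538 Ω

0.538 Ω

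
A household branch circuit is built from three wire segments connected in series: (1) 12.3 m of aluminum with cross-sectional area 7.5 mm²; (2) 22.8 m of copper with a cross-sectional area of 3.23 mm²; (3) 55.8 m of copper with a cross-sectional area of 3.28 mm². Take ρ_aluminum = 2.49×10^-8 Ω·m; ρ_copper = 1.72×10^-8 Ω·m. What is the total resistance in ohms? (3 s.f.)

Seg 1: A = 7.5 mm² = 7.500e-06 m²
R_1 = (2.49×10^-8)(12.3)/(7.500e-06) = 0.04084 Ω
Seg 2: A = 3.23 mm² = 3.230e-06 m²
R_2 = (1.72×10^-8)(22.8)/(3.230e-06) = 0.1214 Ω
Seg 3: A = 3.28 mm² = 3.280e-06 m²
R_3 = (1.72×10^-8)(55.8)/(3.280e-06) = 0.2926 Ω
R_total = R_1 + R_2 + R_3 = 0.455 Ω

0.455 Ω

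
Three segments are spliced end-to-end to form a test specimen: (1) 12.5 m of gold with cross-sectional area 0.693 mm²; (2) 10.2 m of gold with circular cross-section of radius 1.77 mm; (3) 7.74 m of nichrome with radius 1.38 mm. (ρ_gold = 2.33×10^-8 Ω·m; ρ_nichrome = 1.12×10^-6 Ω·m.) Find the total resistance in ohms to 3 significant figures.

Seg 1: A = 0.693 mm² = 6.930e-07 m²
R_1 = (2.33×10^-8)(12.5)/(6.930e-07) = 0.4203 Ω
Seg 2: A = πr² = π(1.7700e-03 m)² = 9.842e-06 m²
R_2 = (2.33×10^-8)(10.2)/(9.842e-06) = 0.02415 Ω
Seg 3: A = πr² = π(1.3800e-03 m)² = 5.983e-06 m²
R_3 = (1.12×10^-6)(7.74)/(5.983e-06) = 1.449 Ω
R_total = R_1 + R_2 + R_3 = 1.89 Ω

1.89 Ω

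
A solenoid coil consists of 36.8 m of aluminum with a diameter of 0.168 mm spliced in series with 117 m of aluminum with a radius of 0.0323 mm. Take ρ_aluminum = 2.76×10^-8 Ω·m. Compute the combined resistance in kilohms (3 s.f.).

Segment 1: A = π(d/2)² = π(8.4000e-05 m)² = 2.217e-08 m²
R₁ = ρL/A = (2.76×10^-8)(36.8)/(2.217e-08) = 45.82 Ω
Segment 2: A = πr² = π(3.2300e-05 m)² = 3.278e-09 m²
R₂ = (2.76×10^-8)(117)/(3.278e-09) = 985.2 Ω
R = R₁ + R₂ = 1.03 kΩ

1.03 kΩ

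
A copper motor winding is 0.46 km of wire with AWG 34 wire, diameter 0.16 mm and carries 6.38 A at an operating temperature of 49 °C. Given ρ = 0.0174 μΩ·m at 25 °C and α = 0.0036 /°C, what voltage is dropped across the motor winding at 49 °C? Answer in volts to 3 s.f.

2760 V

ρ = 0.0174 μΩ·m = 1.74×10^-8 Ω·m
A = π(0.16/2 mm)² = π(8.0000e-05 m)² = 2.011e-08 m²
R₍25₎ = ρL/A = (1.74×10^-8)(460)/(2.011e-08) = 398.1 Ω
R₍49₎ = R₍25₎(1 + αΔT) = 398.1 × (1 + 0.0036×24) = 432.5 Ω
V = IR = 6.38 × 432.5 = 2760 V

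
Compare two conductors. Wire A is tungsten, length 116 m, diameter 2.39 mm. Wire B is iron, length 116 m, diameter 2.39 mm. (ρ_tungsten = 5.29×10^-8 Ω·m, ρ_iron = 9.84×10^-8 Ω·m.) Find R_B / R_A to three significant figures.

1.86

R ∝ ρL/d², so R_B/R_A = (ρ_B/ρ_A)
= (9.84×10^-8/5.29×10^-8) = 1.86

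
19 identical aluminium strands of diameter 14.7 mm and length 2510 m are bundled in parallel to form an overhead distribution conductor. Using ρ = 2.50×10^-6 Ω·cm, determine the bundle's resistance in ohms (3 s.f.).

0.0195 Ω

ρ = 2.50×10^-6 Ω·cm = 2.50×10^-8 Ω·m
A_strand = π(7.3500e-03 m)² = 1.697e-04 m²
R_strand = ρL/A = (2.50×10^-8)(2510)/(1.697e-04) = 0.3697 Ω
R_total = R_strand/N = 0.3697/19 = 0.0195 Ω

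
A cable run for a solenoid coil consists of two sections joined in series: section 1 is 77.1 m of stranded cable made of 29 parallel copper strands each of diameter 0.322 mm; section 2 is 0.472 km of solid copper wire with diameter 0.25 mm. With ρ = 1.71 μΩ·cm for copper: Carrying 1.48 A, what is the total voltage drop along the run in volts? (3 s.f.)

244 V

ρ = 1.71 μΩ·cm = 1.71×10^-8 Ω·m
Section 1: A_strand = π(1.6100e-04)² = 8.143e-08 m²; R₁ = ρL/(N·A_s) = (1.71×10^-8)(77.1)/(29×8.143e-08) = 0.5583 Ω
Section 2: A = π(d/2)² = π(1.2500e-04 m)² = 4.909e-08 m²
R₂ = (1.71×10^-8)(472)/(4.909e-08) = 164.4 Ω
R = R₁ + R₂ = 165 Ω
V = IR = 1.48 × 165 = 244 V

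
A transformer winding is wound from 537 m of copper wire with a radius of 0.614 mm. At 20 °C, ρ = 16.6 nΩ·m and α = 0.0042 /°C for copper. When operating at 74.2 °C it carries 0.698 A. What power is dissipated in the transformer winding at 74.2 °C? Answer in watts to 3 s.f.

4.50 W

ρ = 16.6 nΩ·m = 1.66×10^-8 Ω·m
A = πr² = π(6.1400e-04 m)² = 1.184e-06 m²
R₍20₎ = ρL/A = (1.66×10^-8)(537)/(1.184e-06) = 7.527 Ω
R₍74.2₎ = R₍20₎(1 + αΔT) = 7.527 × (1 + 0.0042×54.2) = 9.24 Ω
P = I²R = (0.698)² × 9.24 = 4.50 W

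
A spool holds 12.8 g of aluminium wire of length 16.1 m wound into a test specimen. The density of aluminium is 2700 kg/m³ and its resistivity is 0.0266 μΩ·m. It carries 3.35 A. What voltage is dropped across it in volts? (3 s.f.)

4.87 V

ρ = 0.0266 μΩ·m = 2.66×10^-8 Ω·m
A = m/(density·L) = 0.0128/(2700×16.1) = 2.9446e-07 m²
R = ρL/A = (2.66×10^-8)(16.1)/(2.9446e-07) = 1.454 Ω
V = IR = 3.35 × 1.454 = 4.87 V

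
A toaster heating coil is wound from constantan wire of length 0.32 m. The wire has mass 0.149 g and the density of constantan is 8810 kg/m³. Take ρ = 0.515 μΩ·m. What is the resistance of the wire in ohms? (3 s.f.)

3.12 Ω

ρ = 0.515 μΩ·m = 5.15×10^-7 Ω·m
A = m/(density·L) = 1.490×10^-4/(8810×0.32) = 5.2852e-08 m²
R = ρL/A = (5.15×10^-7)(0.32)/(5.2852e-08) = 3.12 Ω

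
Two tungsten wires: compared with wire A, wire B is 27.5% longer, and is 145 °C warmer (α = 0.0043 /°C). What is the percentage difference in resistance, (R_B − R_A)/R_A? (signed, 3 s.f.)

107%

R ∝ ρL/d² with ρ ∝ (1+αΔT), so R_B/R_A = (1 + 27.5/100) × (1 + 0.0043×145)
= 1.275 × 1.623 = 2.07
(R_B − R_A)/R_A = 2.07 − 1 = 107%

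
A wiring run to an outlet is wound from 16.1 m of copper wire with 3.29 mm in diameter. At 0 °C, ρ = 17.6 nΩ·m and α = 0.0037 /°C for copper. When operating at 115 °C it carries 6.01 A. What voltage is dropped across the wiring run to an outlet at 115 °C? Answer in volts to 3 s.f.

0.286 V

ρ = 17.6 nΩ·m = 1.76×10^-8 Ω·m
A = π(d/2)² = π(1.6450e-03 m)² = 8.501e-06 m²
R₍0₎ = ρL/A = (1.76×10^-8)(16.1)/(8.501e-06) = 0.03333 Ω
R₍115₎ = R₍0₎(1 + αΔT) = 0.03333 × (1 + 0.0037×115) = 0.04751 Ω
V = IR = 6.01 × 0.04751 = 0.286 V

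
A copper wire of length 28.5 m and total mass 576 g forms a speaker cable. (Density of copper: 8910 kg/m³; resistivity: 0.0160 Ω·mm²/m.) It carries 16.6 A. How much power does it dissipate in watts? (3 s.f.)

ρ = 0.0160 Ω·mm²/m = 1.60×10^-8 Ω·m
A = m/(density·L) = 0.576/(8910×28.5) = 2.2683e-06 m²
R = ρL/A = (1.60×10^-8)(28.5)/(2.2683e-06) = 0.201 Ω
P = I²R = (16.6)² × 0.201 = 55.4 W

55.4 W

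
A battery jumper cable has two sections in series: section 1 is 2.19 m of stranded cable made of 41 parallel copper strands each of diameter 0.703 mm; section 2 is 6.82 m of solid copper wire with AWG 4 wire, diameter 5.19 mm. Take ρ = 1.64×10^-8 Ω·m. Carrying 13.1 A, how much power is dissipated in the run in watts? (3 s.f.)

1.29 W

Section 1: A_strand = π(3.5150e-04)² = 3.882e-07 m²; R₁ = ρL/(N·A_s) = (1.64×10^-8)(2.19)/(41×3.882e-07) = 0.002257 Ω
Section 2: A = π(5.19/2 mm)² = π(2.5950e-03 m)² = 2.116e-05 m²
R₂ = (1.64×10^-8)(6.82)/(2.116e-05) = 0.005287 Ω
R = R₁ + R₂ = 0.007544 Ω
P = I²R = (13.1)² × 0.007544 = 1.29 W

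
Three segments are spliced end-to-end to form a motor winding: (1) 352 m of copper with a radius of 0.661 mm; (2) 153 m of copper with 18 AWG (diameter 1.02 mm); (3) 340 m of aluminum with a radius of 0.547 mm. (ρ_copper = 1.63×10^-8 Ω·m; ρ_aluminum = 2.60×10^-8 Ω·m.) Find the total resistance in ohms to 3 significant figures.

16.6 Ω

Seg 1: A = πr² = π(6.6100e-04 m)² = 1.373e-06 m²
R_1 = (1.63×10^-8)(352)/(1.373e-06) = 4.18 Ω
Seg 2: A = π(1.02/2 mm)² = π(5.1000e-04 m)² = 8.171e-07 m²
R_2 = (1.63×10^-8)(153)/(8.171e-07) = 3.052 Ω
Seg 3: A = πr² = π(5.4700e-04 m)² = 9.400e-07 m²
R_3 = (2.60×10^-8)(340)/(9.400e-07) = 9.404 Ω
R_total = R_1 + R_2 + R_3 = 16.6 Ω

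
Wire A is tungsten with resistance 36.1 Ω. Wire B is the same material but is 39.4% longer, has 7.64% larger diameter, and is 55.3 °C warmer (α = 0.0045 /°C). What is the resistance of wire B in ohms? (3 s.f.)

R ∝ ρL/d² with ρ ∝ (1+αΔT), so R_B/R_A = (1 + 39.4/100) × (1 + 7.64/100)⁻² × (1 + 0.0045×55.3)
= 1.394 × 0.8631 × 1.249 = 1.502
R_B = 1.502 × 36.1 = 54.2 Ω

54.2 Ω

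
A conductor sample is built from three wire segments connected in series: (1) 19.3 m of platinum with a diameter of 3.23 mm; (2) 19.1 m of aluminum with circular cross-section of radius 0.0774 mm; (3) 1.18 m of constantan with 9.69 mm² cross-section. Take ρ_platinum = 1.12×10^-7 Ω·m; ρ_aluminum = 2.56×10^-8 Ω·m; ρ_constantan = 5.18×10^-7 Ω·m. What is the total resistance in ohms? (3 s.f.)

Seg 1: A = π(d/2)² = π(1.6150e-03 m)² = 8.194e-06 m²
R_1 = (1.12×10^-7)(19.3)/(8.194e-06) = 0.2638 Ω
Seg 2: A = πr² = π(7.7400e-05 m)² = 1.882e-08 m²
R_2 = (2.56×10^-8)(19.1)/(1.882e-08) = 25.98 Ω
Seg 3: A = 9.69 mm² = 9.690e-06 m²
R_3 = (5.18×10^-7)(1.18)/(9.690e-06) = 0.06308 Ω
R_total = R_1 + R_2 + R_3 = 26.3 Ω

26.3 Ω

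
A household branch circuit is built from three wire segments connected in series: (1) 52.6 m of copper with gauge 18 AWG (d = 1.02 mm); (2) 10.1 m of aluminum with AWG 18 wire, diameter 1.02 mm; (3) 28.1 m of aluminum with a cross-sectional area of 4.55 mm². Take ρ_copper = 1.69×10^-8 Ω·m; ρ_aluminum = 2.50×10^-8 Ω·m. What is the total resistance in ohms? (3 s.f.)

1.55 Ω

Seg 1: A = π(1.02/2 mm)² = π(5.1000e-04 m)² = 8.171e-07 m²
R_1 = (1.69×10^-8)(52.6)/(8.171e-07) = 1.088 Ω
Seg 2: A = π(1.02/2 mm)² = π(5.1000e-04 m)² = 8.171e-07 m²
R_2 = (2.50×10^-8)(10.1)/(8.171e-07) = 0.309 Ω
Seg 3: A = 4.55 mm² = 4.550e-06 m²
R_3 = (2.50×10^-8)(28.1)/(4.550e-06) = 0.1544 Ω
R_total = R_1 + R_2 + R_3 = 1.55 Ω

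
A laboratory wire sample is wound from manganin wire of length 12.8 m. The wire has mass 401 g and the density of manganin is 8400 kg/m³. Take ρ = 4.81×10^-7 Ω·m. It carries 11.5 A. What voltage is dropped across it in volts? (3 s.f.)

A = m/(density·L) = 0.401/(8400×12.8) = 3.7295e-06 m²
R = ρL/A = (4.81×10^-7)(12.8)/(3.7295e-06) = 1.651 Ω
V = IR = 11.5 × 1.651 = 19.0 V

19.0 V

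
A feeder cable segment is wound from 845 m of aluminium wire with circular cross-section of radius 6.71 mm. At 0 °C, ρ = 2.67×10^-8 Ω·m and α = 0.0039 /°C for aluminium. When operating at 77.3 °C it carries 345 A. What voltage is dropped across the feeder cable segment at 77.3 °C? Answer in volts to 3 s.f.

71.6 V

A = πr² = π(6.7100e-03 m)² = 1.414e-04 m²
R₍0₎ = ρL/A = (2.67×10^-8)(845)/(1.414e-04) = 0.1595 Ω
R₍77.3₎ = R₍0₎(1 + αΔT) = 0.1595 × (1 + 0.0039×77.3) = 0.2076 Ω
V = IR = 345 × 0.2076 = 71.6 V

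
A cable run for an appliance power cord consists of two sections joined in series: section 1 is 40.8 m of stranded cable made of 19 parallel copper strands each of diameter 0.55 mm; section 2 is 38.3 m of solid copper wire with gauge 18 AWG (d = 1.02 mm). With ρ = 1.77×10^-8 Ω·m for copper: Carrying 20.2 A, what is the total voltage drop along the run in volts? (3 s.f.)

20.0 V

Section 1: A_strand = π(2.7500e-04)² = 2.376e-07 m²; R₁ = ρL/(N·A_s) = (1.77×10^-8)(40.8)/(19×2.376e-07) = 0.16 Ω
Section 2: A = π(1.02/2 mm)² = π(5.1000e-04 m)² = 8.171e-07 m²
R₂ = (1.77×10^-8)(38.3)/(8.171e-07) = 0.8296 Ω
R = R₁ + R₂ = 0.9896 Ω
V = IR = 20.2 × 0.9896 = 20.0 V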